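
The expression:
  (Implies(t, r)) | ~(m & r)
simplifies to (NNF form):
True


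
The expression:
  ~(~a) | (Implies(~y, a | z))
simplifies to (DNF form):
a | y | z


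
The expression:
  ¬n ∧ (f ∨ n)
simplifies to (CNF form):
f ∧ ¬n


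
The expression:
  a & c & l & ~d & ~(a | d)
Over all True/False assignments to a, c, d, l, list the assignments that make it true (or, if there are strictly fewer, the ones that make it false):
is never true.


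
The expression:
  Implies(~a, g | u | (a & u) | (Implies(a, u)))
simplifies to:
True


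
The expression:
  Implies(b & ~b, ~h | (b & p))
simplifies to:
True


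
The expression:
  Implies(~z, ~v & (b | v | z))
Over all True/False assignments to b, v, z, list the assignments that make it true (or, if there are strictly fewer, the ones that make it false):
is false only for:
  b=False, v=False, z=False;
  b=False, v=True, z=False;
  b=True, v=True, z=False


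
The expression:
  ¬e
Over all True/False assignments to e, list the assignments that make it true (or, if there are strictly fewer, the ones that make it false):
is true only for:
  e=False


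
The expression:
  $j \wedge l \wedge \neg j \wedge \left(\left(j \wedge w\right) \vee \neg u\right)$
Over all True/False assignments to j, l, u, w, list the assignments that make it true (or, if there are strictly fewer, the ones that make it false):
is never true.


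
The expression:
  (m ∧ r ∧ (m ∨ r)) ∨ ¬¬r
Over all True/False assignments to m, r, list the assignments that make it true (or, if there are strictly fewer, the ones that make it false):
is true only for:
  m=False, r=True;
  m=True, r=True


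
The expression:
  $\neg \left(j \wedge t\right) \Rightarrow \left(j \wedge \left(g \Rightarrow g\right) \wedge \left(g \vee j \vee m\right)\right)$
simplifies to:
$j$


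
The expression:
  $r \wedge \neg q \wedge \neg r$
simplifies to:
$\text{False}$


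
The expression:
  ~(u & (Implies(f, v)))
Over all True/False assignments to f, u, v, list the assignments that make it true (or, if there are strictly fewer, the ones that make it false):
is false only for:
  f=False, u=True, v=False;
  f=False, u=True, v=True;
  f=True, u=True, v=True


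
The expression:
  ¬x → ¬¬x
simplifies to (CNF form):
x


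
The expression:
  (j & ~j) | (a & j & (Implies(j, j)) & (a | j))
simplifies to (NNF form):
a & j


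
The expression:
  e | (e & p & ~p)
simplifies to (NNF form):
e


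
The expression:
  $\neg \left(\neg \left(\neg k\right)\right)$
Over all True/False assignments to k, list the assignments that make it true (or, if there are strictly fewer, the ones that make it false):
is true only for:
  k=False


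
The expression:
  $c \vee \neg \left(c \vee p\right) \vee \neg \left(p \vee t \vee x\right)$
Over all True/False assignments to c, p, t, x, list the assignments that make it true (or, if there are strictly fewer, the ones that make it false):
is false only for:
  c=False, p=True, t=False, x=False;
  c=False, p=True, t=False, x=True;
  c=False, p=True, t=True, x=False;
  c=False, p=True, t=True, x=True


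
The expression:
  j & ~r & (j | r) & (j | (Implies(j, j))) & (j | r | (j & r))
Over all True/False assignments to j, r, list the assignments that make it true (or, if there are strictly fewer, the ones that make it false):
is true only for:
  j=True, r=False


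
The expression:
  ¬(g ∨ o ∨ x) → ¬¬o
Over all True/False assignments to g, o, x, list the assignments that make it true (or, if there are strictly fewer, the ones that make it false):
is false only for:
  g=False, o=False, x=False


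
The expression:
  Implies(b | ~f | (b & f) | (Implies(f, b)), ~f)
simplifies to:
~b | ~f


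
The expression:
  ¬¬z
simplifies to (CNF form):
z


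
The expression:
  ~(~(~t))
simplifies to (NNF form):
~t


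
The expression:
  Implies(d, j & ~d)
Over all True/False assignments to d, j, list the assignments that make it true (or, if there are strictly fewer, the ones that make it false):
is true only for:
  d=False, j=False;
  d=False, j=True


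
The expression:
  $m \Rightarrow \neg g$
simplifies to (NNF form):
$\neg g \vee \neg m$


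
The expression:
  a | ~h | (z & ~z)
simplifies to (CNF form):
a | ~h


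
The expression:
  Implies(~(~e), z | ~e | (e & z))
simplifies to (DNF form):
z | ~e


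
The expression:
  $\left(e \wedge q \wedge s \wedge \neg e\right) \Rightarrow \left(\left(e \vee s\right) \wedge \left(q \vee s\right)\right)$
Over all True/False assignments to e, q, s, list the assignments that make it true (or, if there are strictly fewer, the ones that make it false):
is always true.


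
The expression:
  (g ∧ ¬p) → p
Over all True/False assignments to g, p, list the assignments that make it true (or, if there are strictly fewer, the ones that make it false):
is false only for:
  g=True, p=False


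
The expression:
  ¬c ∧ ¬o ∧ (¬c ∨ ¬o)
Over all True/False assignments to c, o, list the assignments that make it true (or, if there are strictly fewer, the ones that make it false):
is true only for:
  c=False, o=False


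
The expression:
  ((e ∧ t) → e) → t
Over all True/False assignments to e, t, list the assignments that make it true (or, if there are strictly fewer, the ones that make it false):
is true only for:
  e=False, t=True;
  e=True, t=True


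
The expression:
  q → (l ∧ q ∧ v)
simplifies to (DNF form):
(l ∧ v) ∨ ¬q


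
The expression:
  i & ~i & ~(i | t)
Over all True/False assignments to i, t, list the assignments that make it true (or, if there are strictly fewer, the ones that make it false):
is never true.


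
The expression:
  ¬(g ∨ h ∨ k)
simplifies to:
¬g ∧ ¬h ∧ ¬k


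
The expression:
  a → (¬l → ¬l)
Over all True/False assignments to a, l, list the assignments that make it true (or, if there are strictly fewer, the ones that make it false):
is always true.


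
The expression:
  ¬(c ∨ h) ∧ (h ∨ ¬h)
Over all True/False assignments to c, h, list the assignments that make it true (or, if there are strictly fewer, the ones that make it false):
is true only for:
  c=False, h=False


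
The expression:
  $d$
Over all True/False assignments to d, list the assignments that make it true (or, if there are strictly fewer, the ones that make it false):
is true only for:
  d=True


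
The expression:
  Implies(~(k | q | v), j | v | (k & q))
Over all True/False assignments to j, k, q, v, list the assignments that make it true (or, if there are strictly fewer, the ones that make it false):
is false only for:
  j=False, k=False, q=False, v=False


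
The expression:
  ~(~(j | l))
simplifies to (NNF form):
j | l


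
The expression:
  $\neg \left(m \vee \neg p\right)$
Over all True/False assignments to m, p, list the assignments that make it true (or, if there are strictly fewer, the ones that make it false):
is true only for:
  m=False, p=True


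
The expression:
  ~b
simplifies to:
~b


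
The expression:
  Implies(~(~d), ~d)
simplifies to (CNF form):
~d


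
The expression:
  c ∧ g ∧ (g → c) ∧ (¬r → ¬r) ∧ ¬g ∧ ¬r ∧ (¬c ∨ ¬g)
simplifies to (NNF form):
False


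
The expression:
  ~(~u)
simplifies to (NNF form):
u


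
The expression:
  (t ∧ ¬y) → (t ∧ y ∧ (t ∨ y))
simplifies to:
y ∨ ¬t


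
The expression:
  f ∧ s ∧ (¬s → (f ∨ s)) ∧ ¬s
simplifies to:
False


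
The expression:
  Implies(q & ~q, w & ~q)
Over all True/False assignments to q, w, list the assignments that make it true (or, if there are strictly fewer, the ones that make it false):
is always true.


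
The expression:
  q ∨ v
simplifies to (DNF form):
q ∨ v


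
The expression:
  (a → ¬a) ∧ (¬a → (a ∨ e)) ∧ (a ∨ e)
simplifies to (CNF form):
e ∧ ¬a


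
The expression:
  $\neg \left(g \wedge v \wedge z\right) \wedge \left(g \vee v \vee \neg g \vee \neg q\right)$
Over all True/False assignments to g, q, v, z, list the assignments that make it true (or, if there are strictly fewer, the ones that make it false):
is false only for:
  g=True, q=False, v=True, z=True;
  g=True, q=True, v=True, z=True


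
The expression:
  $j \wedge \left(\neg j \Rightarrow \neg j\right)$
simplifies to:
$j$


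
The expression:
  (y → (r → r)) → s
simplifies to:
s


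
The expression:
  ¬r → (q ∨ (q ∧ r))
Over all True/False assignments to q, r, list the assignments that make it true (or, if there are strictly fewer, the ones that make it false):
is false only for:
  q=False, r=False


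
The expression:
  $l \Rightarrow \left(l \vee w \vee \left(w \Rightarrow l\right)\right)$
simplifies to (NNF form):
$\text{True}$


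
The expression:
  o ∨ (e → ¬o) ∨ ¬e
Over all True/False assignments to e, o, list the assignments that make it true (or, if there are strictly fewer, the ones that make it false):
is always true.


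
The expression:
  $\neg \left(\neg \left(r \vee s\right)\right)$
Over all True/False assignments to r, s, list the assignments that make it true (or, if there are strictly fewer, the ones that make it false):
is false only for:
  r=False, s=False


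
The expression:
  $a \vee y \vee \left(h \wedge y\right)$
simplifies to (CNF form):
$a \vee y$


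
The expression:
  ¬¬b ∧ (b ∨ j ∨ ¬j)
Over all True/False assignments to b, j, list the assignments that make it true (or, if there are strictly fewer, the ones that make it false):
is true only for:
  b=True, j=False;
  b=True, j=True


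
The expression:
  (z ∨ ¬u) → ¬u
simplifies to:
¬u ∨ ¬z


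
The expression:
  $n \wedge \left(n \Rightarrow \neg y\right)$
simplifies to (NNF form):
$n \wedge \neg y$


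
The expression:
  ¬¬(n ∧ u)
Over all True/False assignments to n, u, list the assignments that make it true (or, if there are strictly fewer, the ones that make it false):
is true only for:
  n=True, u=True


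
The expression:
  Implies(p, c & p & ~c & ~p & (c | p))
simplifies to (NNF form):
~p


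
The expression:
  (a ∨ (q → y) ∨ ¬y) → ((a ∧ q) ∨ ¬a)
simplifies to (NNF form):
q ∨ ¬a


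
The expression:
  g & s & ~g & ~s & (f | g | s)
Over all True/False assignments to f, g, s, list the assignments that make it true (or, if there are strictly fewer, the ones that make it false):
is never true.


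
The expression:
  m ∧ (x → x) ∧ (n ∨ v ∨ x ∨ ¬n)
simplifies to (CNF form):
m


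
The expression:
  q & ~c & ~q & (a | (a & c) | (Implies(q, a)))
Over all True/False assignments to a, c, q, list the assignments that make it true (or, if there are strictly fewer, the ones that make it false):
is never true.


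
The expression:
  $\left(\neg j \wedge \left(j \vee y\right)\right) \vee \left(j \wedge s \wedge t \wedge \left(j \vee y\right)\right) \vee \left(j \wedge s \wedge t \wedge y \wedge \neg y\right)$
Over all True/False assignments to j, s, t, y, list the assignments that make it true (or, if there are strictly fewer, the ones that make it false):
is true only for:
  j=False, s=False, t=False, y=True;
  j=False, s=False, t=True, y=True;
  j=False, s=True, t=False, y=True;
  j=False, s=True, t=True, y=True;
  j=True, s=True, t=True, y=False;
  j=True, s=True, t=True, y=True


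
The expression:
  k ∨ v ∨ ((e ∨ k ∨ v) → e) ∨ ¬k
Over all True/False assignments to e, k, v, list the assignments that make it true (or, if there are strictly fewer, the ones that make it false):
is always true.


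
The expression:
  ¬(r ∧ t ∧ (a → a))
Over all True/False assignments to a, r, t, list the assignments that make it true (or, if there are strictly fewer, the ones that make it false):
is false only for:
  a=False, r=True, t=True;
  a=True, r=True, t=True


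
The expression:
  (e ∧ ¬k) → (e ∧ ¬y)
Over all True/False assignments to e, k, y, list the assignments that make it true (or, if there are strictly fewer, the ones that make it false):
is false only for:
  e=True, k=False, y=True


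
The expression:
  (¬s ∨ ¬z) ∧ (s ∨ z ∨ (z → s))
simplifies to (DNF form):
¬s ∨ ¬z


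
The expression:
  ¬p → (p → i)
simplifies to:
True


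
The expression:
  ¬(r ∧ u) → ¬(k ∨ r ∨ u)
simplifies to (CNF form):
(r ∨ ¬k) ∧ (r ∨ ¬u) ∧ (u ∨ ¬r)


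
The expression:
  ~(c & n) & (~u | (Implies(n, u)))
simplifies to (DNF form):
~c | ~n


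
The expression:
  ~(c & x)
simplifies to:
~c | ~x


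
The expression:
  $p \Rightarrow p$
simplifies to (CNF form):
$\text{True}$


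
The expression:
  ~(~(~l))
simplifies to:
~l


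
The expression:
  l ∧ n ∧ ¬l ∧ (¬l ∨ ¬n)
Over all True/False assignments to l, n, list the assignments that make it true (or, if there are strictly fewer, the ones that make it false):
is never true.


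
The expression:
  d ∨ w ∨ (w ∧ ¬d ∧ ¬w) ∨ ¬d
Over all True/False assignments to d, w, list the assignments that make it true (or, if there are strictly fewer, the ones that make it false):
is always true.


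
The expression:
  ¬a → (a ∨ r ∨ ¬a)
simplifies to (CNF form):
True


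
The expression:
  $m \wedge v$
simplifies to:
$m \wedge v$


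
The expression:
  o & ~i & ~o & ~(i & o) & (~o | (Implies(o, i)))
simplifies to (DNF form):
False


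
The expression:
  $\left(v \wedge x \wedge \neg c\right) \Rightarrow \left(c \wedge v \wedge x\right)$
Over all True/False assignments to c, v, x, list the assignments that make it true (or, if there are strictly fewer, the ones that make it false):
is false only for:
  c=False, v=True, x=True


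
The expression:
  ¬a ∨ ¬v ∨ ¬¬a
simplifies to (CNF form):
True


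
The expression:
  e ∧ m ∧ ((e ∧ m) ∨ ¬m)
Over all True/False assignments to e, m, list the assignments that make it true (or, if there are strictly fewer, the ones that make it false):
is true only for:
  e=True, m=True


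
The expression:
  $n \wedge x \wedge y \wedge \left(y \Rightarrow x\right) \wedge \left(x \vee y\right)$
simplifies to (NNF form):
$n \wedge x \wedge y$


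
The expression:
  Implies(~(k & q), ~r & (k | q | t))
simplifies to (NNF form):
(k | ~r) & (q | ~r) & (k | q | t)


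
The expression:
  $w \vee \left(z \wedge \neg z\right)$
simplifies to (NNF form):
$w$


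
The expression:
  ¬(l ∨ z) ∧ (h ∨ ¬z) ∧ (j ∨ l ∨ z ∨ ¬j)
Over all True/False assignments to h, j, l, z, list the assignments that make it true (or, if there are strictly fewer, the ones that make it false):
is true only for:
  h=False, j=False, l=False, z=False;
  h=False, j=True, l=False, z=False;
  h=True, j=False, l=False, z=False;
  h=True, j=True, l=False, z=False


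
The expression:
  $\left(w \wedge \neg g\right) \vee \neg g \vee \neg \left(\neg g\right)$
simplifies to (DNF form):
$\text{True}$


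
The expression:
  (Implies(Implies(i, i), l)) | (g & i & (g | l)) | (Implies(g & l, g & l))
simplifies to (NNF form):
True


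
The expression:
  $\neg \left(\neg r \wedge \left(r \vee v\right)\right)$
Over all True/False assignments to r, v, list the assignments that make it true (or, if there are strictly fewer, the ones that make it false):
is false only for:
  r=False, v=True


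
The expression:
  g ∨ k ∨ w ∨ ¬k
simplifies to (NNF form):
True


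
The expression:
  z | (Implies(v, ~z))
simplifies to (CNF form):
True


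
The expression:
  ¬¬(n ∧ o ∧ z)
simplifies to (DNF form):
n ∧ o ∧ z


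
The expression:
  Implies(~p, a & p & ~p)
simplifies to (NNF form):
p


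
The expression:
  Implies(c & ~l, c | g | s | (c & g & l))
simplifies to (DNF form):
True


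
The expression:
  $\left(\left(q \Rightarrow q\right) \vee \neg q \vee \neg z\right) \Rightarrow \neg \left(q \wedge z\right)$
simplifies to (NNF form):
$\neg q \vee \neg z$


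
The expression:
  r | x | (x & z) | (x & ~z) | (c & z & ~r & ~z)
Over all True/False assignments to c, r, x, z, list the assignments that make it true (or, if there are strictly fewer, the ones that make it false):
is false only for:
  c=False, r=False, x=False, z=False;
  c=False, r=False, x=False, z=True;
  c=True, r=False, x=False, z=False;
  c=True, r=False, x=False, z=True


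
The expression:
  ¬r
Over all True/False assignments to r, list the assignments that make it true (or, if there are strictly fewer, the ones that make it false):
is true only for:
  r=False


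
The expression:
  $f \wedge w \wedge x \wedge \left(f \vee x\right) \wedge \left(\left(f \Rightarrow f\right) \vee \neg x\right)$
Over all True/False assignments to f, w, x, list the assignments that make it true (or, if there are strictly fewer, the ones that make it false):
is true only for:
  f=True, w=True, x=True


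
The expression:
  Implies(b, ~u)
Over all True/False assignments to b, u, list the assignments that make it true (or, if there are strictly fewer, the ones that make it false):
is false only for:
  b=True, u=True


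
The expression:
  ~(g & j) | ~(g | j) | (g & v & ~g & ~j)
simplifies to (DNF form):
~g | ~j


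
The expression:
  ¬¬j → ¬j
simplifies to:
¬j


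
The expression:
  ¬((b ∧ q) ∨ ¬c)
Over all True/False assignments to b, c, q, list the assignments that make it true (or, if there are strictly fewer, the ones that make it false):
is true only for:
  b=False, c=True, q=False;
  b=False, c=True, q=True;
  b=True, c=True, q=False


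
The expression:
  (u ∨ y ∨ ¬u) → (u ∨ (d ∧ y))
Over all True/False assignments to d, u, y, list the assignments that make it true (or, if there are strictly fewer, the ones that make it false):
is false only for:
  d=False, u=False, y=False;
  d=False, u=False, y=True;
  d=True, u=False, y=False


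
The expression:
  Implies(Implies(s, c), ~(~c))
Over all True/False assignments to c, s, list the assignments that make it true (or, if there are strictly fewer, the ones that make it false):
is false only for:
  c=False, s=False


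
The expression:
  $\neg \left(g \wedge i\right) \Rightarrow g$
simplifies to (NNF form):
$g$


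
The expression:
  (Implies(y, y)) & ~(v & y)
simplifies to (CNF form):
~v | ~y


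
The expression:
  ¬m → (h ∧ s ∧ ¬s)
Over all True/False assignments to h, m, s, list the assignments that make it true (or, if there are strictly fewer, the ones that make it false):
is true only for:
  h=False, m=True, s=False;
  h=False, m=True, s=True;
  h=True, m=True, s=False;
  h=True, m=True, s=True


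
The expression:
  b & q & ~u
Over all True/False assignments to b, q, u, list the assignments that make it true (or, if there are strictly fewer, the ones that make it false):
is true only for:
  b=True, q=True, u=False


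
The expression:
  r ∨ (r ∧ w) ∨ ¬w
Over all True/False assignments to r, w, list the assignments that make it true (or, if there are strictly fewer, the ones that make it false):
is false only for:
  r=False, w=True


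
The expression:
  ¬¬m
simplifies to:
m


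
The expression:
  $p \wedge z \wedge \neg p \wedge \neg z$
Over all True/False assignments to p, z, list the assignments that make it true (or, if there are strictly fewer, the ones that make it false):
is never true.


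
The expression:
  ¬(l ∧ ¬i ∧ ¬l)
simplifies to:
True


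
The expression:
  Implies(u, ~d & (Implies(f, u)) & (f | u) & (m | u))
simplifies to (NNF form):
~d | ~u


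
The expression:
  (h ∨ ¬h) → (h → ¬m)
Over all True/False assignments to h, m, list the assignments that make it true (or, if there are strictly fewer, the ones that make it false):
is false only for:
  h=True, m=True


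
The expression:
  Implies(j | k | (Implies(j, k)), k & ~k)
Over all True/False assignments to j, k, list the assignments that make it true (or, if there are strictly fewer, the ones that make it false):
is never true.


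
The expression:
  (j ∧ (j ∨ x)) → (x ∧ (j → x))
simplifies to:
x ∨ ¬j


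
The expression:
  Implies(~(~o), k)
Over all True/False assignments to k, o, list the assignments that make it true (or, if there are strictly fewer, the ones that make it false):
is false only for:
  k=False, o=True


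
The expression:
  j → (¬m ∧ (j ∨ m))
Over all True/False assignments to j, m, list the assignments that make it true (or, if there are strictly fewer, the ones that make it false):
is false only for:
  j=True, m=True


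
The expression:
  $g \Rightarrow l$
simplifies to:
$l \vee \neg g$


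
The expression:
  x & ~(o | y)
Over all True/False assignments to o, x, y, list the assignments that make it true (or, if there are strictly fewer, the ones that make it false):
is true only for:
  o=False, x=True, y=False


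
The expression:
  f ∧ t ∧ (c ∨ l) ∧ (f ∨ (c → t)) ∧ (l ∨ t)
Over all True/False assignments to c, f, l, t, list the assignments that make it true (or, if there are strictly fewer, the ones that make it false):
is true only for:
  c=False, f=True, l=True, t=True;
  c=True, f=True, l=False, t=True;
  c=True, f=True, l=True, t=True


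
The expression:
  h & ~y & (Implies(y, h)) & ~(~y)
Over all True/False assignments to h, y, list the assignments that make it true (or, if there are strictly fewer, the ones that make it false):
is never true.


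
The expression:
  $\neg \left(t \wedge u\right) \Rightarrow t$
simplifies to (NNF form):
$t$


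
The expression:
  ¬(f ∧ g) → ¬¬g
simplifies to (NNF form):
g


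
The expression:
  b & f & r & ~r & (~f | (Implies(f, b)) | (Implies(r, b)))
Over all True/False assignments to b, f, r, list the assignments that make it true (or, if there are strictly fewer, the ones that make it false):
is never true.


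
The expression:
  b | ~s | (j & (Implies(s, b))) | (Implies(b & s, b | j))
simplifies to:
True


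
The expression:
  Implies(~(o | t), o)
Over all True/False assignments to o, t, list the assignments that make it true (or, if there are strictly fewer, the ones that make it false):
is false only for:
  o=False, t=False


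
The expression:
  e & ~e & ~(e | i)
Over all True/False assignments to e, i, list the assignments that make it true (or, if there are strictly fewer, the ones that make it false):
is never true.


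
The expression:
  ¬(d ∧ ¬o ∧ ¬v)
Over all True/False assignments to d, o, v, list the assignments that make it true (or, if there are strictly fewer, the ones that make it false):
is false only for:
  d=True, o=False, v=False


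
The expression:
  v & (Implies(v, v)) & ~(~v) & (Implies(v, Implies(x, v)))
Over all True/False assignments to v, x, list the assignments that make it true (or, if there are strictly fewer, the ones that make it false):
is true only for:
  v=True, x=False;
  v=True, x=True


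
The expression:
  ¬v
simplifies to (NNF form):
¬v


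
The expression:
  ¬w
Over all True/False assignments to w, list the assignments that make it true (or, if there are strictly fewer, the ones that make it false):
is true only for:
  w=False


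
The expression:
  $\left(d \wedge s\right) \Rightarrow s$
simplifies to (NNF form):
$\text{True}$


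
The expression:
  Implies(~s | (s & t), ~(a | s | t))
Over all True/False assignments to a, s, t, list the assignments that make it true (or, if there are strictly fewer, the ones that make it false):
is true only for:
  a=False, s=False, t=False;
  a=False, s=True, t=False;
  a=True, s=True, t=False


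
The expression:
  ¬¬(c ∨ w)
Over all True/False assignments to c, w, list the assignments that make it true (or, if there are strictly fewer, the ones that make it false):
is false only for:
  c=False, w=False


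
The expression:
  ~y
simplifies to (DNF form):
~y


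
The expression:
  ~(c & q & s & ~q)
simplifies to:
True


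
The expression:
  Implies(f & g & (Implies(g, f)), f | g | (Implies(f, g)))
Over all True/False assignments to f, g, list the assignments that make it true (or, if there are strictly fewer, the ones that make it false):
is always true.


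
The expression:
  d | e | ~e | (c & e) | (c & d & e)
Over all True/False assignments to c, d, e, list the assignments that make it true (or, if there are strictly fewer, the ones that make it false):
is always true.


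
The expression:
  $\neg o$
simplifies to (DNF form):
$\neg o$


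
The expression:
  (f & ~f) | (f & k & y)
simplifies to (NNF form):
f & k & y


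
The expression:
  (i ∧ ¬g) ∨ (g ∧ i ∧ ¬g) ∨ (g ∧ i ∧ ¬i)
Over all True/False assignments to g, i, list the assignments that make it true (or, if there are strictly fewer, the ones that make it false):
is true only for:
  g=False, i=True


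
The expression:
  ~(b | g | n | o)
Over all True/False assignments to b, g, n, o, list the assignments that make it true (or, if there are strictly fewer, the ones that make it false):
is true only for:
  b=False, g=False, n=False, o=False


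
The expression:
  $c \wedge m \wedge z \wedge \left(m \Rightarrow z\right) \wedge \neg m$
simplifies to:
$\text{False}$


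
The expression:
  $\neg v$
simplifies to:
$\neg v$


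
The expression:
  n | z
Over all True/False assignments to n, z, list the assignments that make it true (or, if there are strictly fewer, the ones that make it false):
is false only for:
  n=False, z=False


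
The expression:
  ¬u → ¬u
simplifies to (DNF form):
True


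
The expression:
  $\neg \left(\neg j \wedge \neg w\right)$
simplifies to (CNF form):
$j \vee w$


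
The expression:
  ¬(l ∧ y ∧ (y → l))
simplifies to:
¬l ∨ ¬y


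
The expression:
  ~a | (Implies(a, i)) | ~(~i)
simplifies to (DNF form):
i | ~a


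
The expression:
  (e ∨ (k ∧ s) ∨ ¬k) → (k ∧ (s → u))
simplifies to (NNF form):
k ∧ (u ∨ ¬s)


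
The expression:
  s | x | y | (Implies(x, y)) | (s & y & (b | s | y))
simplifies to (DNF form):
True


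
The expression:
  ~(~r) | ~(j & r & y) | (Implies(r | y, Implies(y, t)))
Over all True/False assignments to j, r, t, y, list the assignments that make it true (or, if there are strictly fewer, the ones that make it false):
is always true.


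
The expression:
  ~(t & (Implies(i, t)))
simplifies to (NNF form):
~t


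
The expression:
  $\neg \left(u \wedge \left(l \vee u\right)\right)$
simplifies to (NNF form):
$\neg u$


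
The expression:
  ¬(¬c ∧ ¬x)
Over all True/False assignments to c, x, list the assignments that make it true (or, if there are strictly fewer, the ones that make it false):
is false only for:
  c=False, x=False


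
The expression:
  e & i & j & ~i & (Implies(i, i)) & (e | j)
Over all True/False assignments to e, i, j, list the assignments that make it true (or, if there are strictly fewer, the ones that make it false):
is never true.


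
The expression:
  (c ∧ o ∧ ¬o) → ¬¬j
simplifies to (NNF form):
True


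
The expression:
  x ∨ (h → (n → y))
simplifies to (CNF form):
x ∨ y ∨ ¬h ∨ ¬n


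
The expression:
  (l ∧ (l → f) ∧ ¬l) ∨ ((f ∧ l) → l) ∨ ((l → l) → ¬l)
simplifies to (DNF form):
True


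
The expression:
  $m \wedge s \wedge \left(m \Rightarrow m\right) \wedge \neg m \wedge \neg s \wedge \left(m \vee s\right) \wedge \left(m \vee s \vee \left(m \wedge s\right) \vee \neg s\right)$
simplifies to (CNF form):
$\text{False}$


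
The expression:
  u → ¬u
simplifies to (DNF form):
¬u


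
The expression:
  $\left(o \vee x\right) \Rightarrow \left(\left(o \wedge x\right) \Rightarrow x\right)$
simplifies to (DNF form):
$\text{True}$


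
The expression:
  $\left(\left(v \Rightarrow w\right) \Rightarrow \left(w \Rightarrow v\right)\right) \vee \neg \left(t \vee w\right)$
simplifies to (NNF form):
$v \vee \neg w$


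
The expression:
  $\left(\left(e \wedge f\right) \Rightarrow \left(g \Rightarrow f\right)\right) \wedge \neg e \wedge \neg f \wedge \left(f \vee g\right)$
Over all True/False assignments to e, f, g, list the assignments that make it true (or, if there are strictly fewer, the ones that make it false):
is true only for:
  e=False, f=False, g=True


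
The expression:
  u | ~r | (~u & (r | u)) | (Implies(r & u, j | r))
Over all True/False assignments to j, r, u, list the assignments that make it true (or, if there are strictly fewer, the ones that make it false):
is always true.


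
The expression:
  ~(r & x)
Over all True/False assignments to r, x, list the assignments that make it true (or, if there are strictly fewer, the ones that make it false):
is false only for:
  r=True, x=True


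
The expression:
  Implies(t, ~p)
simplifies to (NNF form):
~p | ~t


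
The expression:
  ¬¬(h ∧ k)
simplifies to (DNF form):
h ∧ k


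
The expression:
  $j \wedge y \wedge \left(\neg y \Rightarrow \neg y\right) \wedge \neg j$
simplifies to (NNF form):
$\text{False}$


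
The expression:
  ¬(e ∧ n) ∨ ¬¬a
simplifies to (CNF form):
a ∨ ¬e ∨ ¬n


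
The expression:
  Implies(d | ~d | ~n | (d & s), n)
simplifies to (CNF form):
n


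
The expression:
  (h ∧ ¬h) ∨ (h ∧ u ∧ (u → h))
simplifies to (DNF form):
h ∧ u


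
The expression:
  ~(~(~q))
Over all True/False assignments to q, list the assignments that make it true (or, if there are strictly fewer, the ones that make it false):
is true only for:
  q=False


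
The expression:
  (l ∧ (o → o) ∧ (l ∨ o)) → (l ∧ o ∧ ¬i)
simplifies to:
(o ∧ ¬i) ∨ ¬l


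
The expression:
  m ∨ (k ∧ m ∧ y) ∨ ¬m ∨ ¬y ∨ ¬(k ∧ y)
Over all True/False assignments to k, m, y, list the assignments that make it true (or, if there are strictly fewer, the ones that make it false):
is always true.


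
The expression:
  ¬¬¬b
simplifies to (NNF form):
¬b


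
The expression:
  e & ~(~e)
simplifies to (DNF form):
e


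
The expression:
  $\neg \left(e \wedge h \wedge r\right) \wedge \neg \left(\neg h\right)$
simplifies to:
$h \wedge \left(\neg e \vee \neg r\right)$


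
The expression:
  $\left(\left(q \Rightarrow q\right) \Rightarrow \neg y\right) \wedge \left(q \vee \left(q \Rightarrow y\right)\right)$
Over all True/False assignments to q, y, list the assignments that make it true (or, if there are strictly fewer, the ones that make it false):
is true only for:
  q=False, y=False;
  q=True, y=False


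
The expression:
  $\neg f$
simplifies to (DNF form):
$\neg f$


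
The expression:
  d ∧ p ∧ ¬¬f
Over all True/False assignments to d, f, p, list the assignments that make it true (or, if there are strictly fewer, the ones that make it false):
is true only for:
  d=True, f=True, p=True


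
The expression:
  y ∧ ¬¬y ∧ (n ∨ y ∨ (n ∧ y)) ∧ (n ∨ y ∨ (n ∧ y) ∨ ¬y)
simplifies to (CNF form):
y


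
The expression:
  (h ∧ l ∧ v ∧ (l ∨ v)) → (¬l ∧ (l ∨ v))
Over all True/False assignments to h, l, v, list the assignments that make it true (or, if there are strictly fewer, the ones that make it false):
is false only for:
  h=True, l=True, v=True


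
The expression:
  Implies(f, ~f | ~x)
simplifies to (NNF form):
~f | ~x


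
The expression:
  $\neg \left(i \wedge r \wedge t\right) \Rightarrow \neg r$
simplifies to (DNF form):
$\left(i \wedge t\right) \vee \neg r$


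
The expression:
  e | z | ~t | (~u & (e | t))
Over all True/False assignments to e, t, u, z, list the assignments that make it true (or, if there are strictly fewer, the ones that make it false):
is false only for:
  e=False, t=True, u=True, z=False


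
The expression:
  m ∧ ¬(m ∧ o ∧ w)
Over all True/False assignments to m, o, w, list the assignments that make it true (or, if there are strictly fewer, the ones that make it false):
is true only for:
  m=True, o=False, w=False;
  m=True, o=False, w=True;
  m=True, o=True, w=False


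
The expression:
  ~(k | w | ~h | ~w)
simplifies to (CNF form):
False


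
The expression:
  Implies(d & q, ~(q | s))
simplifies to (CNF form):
~d | ~q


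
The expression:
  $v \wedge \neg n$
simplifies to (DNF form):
$v \wedge \neg n$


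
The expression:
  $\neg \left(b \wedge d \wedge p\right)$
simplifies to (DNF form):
$\neg b \vee \neg d \vee \neg p$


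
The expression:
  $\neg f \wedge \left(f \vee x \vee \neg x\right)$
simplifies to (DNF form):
$\neg f$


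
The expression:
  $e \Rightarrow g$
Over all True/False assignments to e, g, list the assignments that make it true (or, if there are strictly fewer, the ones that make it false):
is false only for:
  e=True, g=False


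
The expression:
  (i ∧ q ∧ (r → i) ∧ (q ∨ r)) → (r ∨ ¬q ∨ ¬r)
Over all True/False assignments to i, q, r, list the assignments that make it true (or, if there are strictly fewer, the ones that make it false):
is always true.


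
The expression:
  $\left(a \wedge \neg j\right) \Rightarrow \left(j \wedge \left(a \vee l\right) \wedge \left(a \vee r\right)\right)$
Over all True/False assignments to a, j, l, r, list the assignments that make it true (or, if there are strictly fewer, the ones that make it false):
is false only for:
  a=True, j=False, l=False, r=False;
  a=True, j=False, l=False, r=True;
  a=True, j=False, l=True, r=False;
  a=True, j=False, l=True, r=True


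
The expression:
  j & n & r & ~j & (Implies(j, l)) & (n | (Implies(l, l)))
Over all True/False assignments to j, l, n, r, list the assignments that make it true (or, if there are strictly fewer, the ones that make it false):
is never true.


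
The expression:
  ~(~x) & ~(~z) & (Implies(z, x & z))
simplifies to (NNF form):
x & z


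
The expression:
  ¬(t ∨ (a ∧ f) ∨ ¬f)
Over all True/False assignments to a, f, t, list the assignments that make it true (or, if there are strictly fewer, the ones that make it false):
is true only for:
  a=False, f=True, t=False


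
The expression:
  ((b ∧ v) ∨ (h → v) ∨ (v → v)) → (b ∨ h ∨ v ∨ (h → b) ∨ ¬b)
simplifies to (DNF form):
True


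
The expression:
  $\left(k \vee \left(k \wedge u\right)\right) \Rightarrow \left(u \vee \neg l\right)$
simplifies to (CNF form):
$u \vee \neg k \vee \neg l$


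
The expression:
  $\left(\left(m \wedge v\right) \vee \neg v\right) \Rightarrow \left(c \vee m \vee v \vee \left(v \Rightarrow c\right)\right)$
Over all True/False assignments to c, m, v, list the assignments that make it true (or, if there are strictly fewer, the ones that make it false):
is always true.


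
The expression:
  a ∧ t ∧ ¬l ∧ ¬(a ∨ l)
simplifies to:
False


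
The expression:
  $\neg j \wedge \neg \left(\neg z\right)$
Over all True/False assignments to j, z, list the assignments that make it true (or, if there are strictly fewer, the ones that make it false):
is true only for:
  j=False, z=True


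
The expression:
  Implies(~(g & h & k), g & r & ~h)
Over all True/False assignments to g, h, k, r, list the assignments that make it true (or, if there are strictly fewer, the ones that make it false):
is true only for:
  g=True, h=False, k=False, r=True;
  g=True, h=False, k=True, r=True;
  g=True, h=True, k=True, r=False;
  g=True, h=True, k=True, r=True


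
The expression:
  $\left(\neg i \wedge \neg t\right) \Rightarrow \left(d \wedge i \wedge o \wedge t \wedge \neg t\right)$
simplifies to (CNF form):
$i \vee t$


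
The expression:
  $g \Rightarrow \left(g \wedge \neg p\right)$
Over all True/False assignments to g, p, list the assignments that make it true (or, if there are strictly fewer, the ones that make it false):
is false only for:
  g=True, p=True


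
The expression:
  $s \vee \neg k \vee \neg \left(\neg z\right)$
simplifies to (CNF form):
$s \vee z \vee \neg k$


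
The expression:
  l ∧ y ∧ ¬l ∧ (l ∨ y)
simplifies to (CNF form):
False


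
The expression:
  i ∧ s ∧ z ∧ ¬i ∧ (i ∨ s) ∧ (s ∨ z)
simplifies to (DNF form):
False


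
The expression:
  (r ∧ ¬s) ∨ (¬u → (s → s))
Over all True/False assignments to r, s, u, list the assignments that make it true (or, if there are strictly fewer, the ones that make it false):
is always true.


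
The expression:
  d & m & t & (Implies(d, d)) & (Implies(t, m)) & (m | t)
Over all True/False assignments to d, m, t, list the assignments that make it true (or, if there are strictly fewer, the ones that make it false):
is true only for:
  d=True, m=True, t=True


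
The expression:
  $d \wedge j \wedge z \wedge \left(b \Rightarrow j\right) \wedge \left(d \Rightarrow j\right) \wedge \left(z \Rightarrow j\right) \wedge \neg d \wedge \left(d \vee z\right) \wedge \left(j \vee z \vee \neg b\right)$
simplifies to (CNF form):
$\text{False}$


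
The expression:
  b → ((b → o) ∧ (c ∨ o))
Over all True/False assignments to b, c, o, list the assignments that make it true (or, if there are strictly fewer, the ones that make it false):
is false only for:
  b=True, c=False, o=False;
  b=True, c=True, o=False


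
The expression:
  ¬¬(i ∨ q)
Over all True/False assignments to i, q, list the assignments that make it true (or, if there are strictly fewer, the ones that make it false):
is false only for:
  i=False, q=False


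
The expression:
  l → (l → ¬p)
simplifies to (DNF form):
¬l ∨ ¬p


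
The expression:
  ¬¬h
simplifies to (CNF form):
h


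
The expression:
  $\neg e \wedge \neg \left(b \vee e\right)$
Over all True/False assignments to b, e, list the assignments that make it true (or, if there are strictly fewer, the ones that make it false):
is true only for:
  b=False, e=False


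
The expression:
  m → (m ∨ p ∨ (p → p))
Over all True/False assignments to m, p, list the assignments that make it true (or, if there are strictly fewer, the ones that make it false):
is always true.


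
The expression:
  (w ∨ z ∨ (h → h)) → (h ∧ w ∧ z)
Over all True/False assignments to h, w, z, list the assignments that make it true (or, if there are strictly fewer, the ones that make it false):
is true only for:
  h=True, w=True, z=True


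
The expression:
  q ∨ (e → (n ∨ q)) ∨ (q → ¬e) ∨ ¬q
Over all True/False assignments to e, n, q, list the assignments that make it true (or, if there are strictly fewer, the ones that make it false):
is always true.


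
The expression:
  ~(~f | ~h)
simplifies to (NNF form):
f & h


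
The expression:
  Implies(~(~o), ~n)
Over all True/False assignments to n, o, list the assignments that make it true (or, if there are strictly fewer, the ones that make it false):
is false only for:
  n=True, o=True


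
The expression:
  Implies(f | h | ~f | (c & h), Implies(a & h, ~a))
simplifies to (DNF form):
~a | ~h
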